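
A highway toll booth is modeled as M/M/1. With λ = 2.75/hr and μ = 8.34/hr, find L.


ρ = λ/μ = 2.75/8.34 = 0.3297
L = ρ/(1−ρ) = 0.3297/(1 − 0.3297) = 0.3297/0.6703 = 0.4919

Final: 0.4919


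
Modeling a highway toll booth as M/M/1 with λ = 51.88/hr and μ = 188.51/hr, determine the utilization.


ρ = λ/μ = 51.88/188.51 = 0.2752

Final: 0.2752


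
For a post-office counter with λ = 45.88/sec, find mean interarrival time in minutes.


Mean interarrival time = 1/λ = 1/45.88 second = 0.02180 second
In minutes: 0.02180 × 0.0166667 = 0.0003633 min

Final: 0.0003633 min


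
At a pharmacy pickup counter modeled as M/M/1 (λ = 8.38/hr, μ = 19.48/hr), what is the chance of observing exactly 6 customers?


ρ = 8.38/19.48 = 0.4302
P_n = (1−ρ)·ρ^n = (1 − 0.4302)·0.4302^6 = 0.5698·0.006338 = 0.003611

Final: 0.003611


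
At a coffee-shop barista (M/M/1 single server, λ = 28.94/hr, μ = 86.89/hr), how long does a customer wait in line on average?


ρ = 28.94/86.89 = 0.3331
Wq = ρ/(μ−λ) = 0.3331/(86.89 − 28.94) = 0.3331/57.95 = 0.005747 hr

Final: 0.005747 hr


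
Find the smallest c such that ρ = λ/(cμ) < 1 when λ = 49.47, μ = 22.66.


Stability requires cμ > λ ⇔ c > λ/μ.
λ/μ = 49.47/22.66 = 2.1831
Minimum integer c = ⌊2.1831⌋ + 1 = 3
Check: 3·22.66 = 67.98 > 49.47, while 2·22.66 = 45.32 ≤ 49.47

Final: 3 servers


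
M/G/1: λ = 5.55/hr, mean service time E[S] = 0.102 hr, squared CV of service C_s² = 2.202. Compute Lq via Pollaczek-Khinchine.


ρ = λ·E[S] = 5.55·0.102 = 0.5661
Lq = ρ²(1+C_s²)/(2(1−ρ)) = 0.3205·(1+2.202)/(2·0.4339)
= 0.3205·3.2020/0.8678 = 1.18246

Final: 1.18246


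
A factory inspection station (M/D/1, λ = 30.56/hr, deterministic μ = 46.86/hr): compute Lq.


ρ = 30.56/46.86 = 0.6522
M/D/1: Lq = ρ²/(2(1−ρ)) = 0.4253/(2·0.3478) = 0.61135

Final: 0.61135


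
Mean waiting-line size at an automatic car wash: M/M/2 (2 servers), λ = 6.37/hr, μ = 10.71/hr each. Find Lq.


a = λ/μ = 0.5948; ρ = a/2 = 0.2974
P₀ = 0.541562
Lq = P₀·a^c·ρ / (c!·(1−ρ)²) = 0.541562·0.35375·0.2974/(2·0.49367)
= 0.05770

Final: 0.05770


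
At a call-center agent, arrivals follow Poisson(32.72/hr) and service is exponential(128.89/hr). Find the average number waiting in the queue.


ρ = 32.72/128.89 = 0.2539
Lq = ρ²/(1−ρ) = 0.06444/0.7461 = 0.08637

Final: 0.08637


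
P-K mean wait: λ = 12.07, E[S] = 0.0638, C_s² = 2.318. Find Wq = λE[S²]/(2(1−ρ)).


ρ = λ·E[S] = 12.07·0.0638 = 0.7701
E[S²] = E[S]²(1+C_s²) = 0.0638²·(1+2.318) = 0.013506
Wq = λ·E[S²]/(2(1−ρ)) = 12.07·0.013506/(2·0.2299) = 0.35448 hr

Final: 0.35448 hr


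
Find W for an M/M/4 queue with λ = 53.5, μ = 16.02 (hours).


a = 3.3396; ρ = 0.8349; P₀ = 0.021047
Lq = P₀·a^c·ρ/(c!(1−ρ)²) = 3.34073
Wq = Lq/λ = 3.34073/53.5 = 0.06244 hr
W = Wq + 1/μ = 0.06244 + 0.06242 = 0.12487 hr

Final: 0.12487 hr


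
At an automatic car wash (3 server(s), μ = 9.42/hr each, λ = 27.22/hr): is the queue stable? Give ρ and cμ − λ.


Total capacity cμ = 3·9.42 = 28.26/hr
ρ = λ/(cμ) = 27.22/28.26 = 0.9632
Stable ⇔ ρ < 1: YES
Spare capacity = cμ − λ = 28.26 − 27.22 = 1.04/hr

Final: ρ = 0.9632; stable; margin = 1.04/hr


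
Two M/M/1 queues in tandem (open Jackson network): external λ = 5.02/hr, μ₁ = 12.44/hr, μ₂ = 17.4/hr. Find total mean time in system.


Each node sees arrival rate λ = 5.02/hr (tandem ⇒ throughput preserved).
W₁ = 1/(μ₁−λ) = 1/(12.44−5.02) = 0.13477 hr
W₂ = 1/(μ₂−λ) = 1/(17.4−5.02) = 0.08078 hr
W_total = W₁ + W₂ = 0.13477 + 0.08078 = 0.21555 hr

Final: 0.21555 hr


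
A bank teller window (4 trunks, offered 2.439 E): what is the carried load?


B(4,2.439) = 0.143069 (Erlang-B)
Carried load = a(1 − B) = 2.439·(1 − 0.143069) = 2.439·0.856931 = 2.0901 E

Final: 2.0901 Erlangs


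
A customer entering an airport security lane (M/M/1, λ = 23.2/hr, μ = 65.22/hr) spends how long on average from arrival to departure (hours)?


W = 1/(μ−λ) = 1/(65.22 − 23.2) = 1/42.02 = 0.02380 hr

Final: 0.02380 hr


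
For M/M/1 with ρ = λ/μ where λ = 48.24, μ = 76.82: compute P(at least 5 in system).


ρ = 48.24/76.82 = 0.6280
P(N ≥ n) = ρ^n = 0.6280^5 = 0.097648

Final: 0.097648


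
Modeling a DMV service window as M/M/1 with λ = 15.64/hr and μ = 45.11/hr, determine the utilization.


ρ = λ/μ = 15.64/45.11 = 0.3467

Final: 0.3467


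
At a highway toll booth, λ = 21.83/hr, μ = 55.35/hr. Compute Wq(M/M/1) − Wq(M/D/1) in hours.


ρ = 21.83/55.35 = 0.3944
Wq(M/M/1) = ρ/(μ−λ) = 0.3944/33.52 = 0.01177 hr
Wq(M/D/1) = ρ/(2(μ−λ)) = 0.005883 hr
Savings = 0.01177 − 0.005883 = 0.005883 hr

Final: 0.005883 hr


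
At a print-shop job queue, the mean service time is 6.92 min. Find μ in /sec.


μ = 1/(service time) in consistent units.
1 second = 0.0166667 min, so μ = 0.0166667/6.92 = 0.002408 per second

Final: 0.002408 /sec


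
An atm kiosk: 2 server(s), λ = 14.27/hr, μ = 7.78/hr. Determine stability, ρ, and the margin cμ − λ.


Total capacity cμ = 2·7.78 = 15.56/hr
ρ = λ/(cμ) = 14.27/15.56 = 0.9171
Stable ⇔ ρ < 1: YES
Spare capacity = cμ − λ = 15.56 − 14.27 = 1.29/hr

Final: ρ = 0.9171; stable; margin = 1.29/hr


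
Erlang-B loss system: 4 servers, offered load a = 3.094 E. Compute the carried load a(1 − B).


B(4,3.094) = 0.216517 (Erlang-B)
Carried load = a(1 − B) = 3.094·(1 − 0.216517) = 3.094·0.783483 = 2.4241 E

Final: 2.4241 Erlangs


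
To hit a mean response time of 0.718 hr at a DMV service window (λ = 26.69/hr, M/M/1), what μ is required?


W = 1/(μ−λ) ⇒ μ − λ = 1/W = 1/0.718 = 1.3928
μ = λ + 1/W = 26.69 + 1.3928 = 28.0828 per hr

Final: 28.0828 /hr


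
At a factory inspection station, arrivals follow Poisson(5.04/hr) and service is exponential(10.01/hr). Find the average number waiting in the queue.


ρ = 5.04/10.01 = 0.5035
Lq = ρ²/(1−ρ) = 0.2535/0.4965 = 0.5106

Final: 0.5106


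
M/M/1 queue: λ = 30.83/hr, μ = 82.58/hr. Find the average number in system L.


ρ = λ/μ = 30.83/82.58 = 0.3733
L = ρ/(1−ρ) = 0.3733/(1 − 0.3733) = 0.3733/0.6267 = 0.5957

Final: 0.5957


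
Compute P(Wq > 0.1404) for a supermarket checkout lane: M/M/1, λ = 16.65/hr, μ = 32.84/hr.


ρ = 16.65/32.84 = 0.5070
P(Wq > t) = ρ·e^{−(μ−λ)t} = 0.5070·e^{−2.2731}
= 0.5070·0.102995 = 0.052219

Final: 0.052219


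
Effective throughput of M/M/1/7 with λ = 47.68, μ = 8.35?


ρ = 5.7102; P_K = (1−ρ)ρ^7/(1−ρ^8) = 0.824875
λ_eff = λ(1 − P_K) = 47.68·(1 − 0.824875) = 47.68·0.175125 = 8.3500 /hr

Final: 8.3500 /hr


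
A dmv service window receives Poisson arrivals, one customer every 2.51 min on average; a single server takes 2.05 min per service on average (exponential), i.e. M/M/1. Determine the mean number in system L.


λ = 60/2.51 = 23.9044 /hr
μ = 60/2.05 = 29.2683 /hr
ρ = λ/μ = 23.9044/29.2683 = 0.8167
L = ρ/(1−ρ) = 0.8167/0.1833 = 4.4565

Final: 4.4565


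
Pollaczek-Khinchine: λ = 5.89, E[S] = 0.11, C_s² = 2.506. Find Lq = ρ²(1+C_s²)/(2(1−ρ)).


ρ = λ·E[S] = 5.89·0.11 = 0.6479
Lq = ρ²(1+C_s²)/(2(1−ρ)) = 0.4198·(1+2.506)/(2·0.3521)
= 0.4198·3.5060/0.7042 = 2.08993

Final: 2.08993


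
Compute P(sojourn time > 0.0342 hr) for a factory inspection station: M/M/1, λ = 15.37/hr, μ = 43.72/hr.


W ~ Exponential(μ−λ) for M/M/1.
μ − λ = 43.72 − 15.37 = 28.3500
P(W > t) = e^{−(μ−λ)t} = e^{−0.9696} = 0.379246

Final: 0.379246


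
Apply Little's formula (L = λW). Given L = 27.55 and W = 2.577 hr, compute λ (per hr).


λ = L/W = 27.55/2.577 = 10.6907 /hr

Final: 10.6907 /hr


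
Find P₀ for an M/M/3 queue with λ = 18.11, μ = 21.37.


a = λ/μ = 18.11/21.37 = 0.8474; ρ = a/c = 0.2825
Σ_{k=0}^{2} a^k/k! (terms k=0..2) = 1.00000 + 0.84745 + 0.35909 = 2.20654
Tail: a^3/(3!(1−ρ)) = 0.60861/(6·0.7175) = 0.14137
P₀ = 1/(2.20654 + 0.14137) = 1/2.34791 = 0.425912

Final: 0.425912


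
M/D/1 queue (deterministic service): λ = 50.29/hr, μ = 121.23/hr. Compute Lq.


ρ = 50.29/121.23 = 0.4148
M/D/1: Lq = ρ²/(2(1−ρ)) = 0.1721/(2·0.5852) = 0.14704

Final: 0.14704


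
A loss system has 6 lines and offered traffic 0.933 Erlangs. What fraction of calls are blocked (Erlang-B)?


B(c,a) = (a^c/c!) / Σ_{k=0}^{c} a^k/k!
a^6/6! = 0.0009161
Σ terms (k=0..6): 1.00000 + 0.93300 + 0.43524 + 0.13536 + 0.03157 + 0.005892 + 0.0009161 = 2.541986
B = 0.0009161/2.541986 = 0.0003604

Final: 0.0003604


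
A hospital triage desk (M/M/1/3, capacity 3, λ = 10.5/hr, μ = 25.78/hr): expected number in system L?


ρ = 10.5/25.78 = 0.4073
L = ρ[1 − (K+1)ρ^K + Kρ^(K+1)] / [(1−ρ)(1−ρ^(K+1))]
Numerator: 0.4073·(1 − 4·0.067565 + 3·0.027519) = 0.330843
Denominator: (0.5927)·(0.972481) = 0.576397
L = 0.330843/0.576397 = 0.5740

Final: 0.5740


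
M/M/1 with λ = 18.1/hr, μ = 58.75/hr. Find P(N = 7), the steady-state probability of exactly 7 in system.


ρ = 18.1/58.75 = 0.3081
P_n = (1−ρ)·ρ^n = (1 − 0.3081)·0.3081^7 = 0.6919·0.0002634 = 0.0001823

Final: 0.0001823


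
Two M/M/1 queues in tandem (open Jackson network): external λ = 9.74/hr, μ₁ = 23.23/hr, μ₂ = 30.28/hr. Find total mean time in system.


Each node sees arrival rate λ = 9.74/hr (tandem ⇒ throughput preserved).
W₁ = 1/(μ₁−λ) = 1/(23.23−9.74) = 0.07413 hr
W₂ = 1/(μ₂−λ) = 1/(30.28−9.74) = 0.04869 hr
W_total = W₁ + W₂ = 0.07413 + 0.04869 = 0.12281 hr

Final: 0.12281 hr


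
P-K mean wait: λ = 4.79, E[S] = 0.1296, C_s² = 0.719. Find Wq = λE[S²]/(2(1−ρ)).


ρ = λ·E[S] = 4.79·0.1296 = 0.6208
E[S²] = E[S]²(1+C_s²) = 0.1296²·(1+0.719) = 0.028873
Wq = λ·E[S²]/(2(1−ρ)) = 4.79·0.028873/(2·0.3792) = 0.18235 hr

Final: 0.18235 hr


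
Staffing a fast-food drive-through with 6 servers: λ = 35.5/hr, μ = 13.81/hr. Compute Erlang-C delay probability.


a = λ/μ = 2.5706; ρ = a/6 = 0.4284
P₀ = 0.075979 (from M/M/c formula)
C(c,a) = [a^c/(c!(1−ρ))]·P₀ = [288.54134/(720·0.5716)]·0.075979
= 0.70115·0.075979 = 0.053272

Final: 0.053272


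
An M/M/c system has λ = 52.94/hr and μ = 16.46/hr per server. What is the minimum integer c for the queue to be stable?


Stability requires cμ > λ ⇔ c > λ/μ.
λ/μ = 52.94/16.46 = 3.2163
Minimum integer c = ⌊3.2163⌋ + 1 = 4
Check: 4·16.46 = 65.84 > 52.94, while 3·16.46 = 49.38 ≤ 52.94

Final: 4 servers


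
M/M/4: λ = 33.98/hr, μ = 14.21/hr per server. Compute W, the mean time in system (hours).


a = 2.3913; ρ = 0.5978; P₀ = 0.083915
Lq = P₀·a^c·ρ/(c!(1−ρ)²) = 0.42254
Wq = Lq/λ = 0.42254/33.98 = 0.01243 hr
W = Wq + 1/μ = 0.01243 + 0.07037 = 0.08281 hr

Final: 0.08281 hr


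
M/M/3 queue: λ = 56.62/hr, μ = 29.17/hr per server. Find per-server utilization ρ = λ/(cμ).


ρ = λ/(cμ) = 56.62/(3·29.17) = 56.62/87.51 = 0.6470

Final: 0.6470


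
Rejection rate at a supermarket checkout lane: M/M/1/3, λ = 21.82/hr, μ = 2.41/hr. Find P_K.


ρ = λ/μ = 21.82/2.41 = 9.0539
P_K = (1−ρ)ρ^K/(1−ρ^(K+1)) = (-8.0539·742.186603)/(1 − 6719.714393)
= -5977.527790/-6718.714393 = 0.889683

Final: 0.889683


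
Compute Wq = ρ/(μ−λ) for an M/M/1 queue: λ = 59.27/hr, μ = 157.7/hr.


ρ = 59.27/157.7 = 0.3758
Wq = ρ/(μ−λ) = 0.3758/(157.7 − 59.27) = 0.3758/98.43 = 0.003818 hr

Final: 0.003818 hr


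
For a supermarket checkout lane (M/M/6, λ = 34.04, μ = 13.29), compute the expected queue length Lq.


a = λ/μ = 2.5613; ρ = a/6 = 0.4269
P₀ = 0.076698
Lq = P₀·a^c·ρ / (c!·(1−ρ)²) = 0.076698·282.34976·0.4269/(720·0.32846)
= 0.03909

Final: 0.03909


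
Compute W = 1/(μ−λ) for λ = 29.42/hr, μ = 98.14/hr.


W = 1/(μ−λ) = 1/(98.14 − 29.42) = 1/68.72 = 0.01455 hr

Final: 0.01455 hr


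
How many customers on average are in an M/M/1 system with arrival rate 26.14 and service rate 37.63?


ρ = λ/μ = 26.14/37.63 = 0.6947
L = ρ/(1−ρ) = 0.6947/(1 − 0.6947) = 0.6947/0.3053 = 2.2750

Final: 2.2750


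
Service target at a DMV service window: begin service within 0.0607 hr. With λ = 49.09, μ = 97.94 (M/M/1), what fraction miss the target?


ρ = 49.09/97.94 = 0.5012
P(Wq > t) = ρ·e^{−(μ−λ)t} = 0.5012·e^{−2.9652}
= 0.5012·0.051550 = 0.025838

Final: 0.025838


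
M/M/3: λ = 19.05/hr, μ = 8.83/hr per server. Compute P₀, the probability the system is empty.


a = λ/μ = 19.05/8.83 = 2.1574; ρ = a/c = 0.7191
Σ_{k=0}^{2} a^k/k! (terms k=0..2) = 1.00000 + 2.15742 + 2.32723 = 5.48464
Tail: a^3/(3!(1−ρ)) = 10.04160/(6·0.2809) = 5.95882
P₀ = 1/(5.48464 + 5.95882) = 1/11.44347 = 0.087386

Final: 0.087386


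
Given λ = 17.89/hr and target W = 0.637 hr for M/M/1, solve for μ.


W = 1/(μ−λ) ⇒ μ − λ = 1/W = 1/0.637 = 1.5699
μ = λ + 1/W = 17.89 + 1.5699 = 19.4599 per hr

Final: 19.4599 /hr


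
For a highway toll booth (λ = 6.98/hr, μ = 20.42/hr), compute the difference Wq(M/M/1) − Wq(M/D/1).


ρ = 6.98/20.42 = 0.3418
Wq(M/M/1) = ρ/(μ−λ) = 0.3418/13.44 = 0.02543 hr
Wq(M/D/1) = ρ/(2(μ−λ)) = 0.01272 hr
Savings = 0.02543 − 0.01272 = 0.01272 hr

Final: 0.01272 hr


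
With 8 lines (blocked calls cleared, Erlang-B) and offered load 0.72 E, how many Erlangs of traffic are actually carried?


B(8,0.72) = 0.0000008719 (Erlang-B)
Carried load = a(1 − B) = 0.72·(1 − 0.0000008719) = 0.72·0.999999 = 0.7200 E

Final: 0.7200 Erlangs


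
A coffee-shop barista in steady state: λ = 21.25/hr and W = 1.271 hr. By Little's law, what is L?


L = λW = 21.25·1.271 = 27.0087

Final: 27.0087


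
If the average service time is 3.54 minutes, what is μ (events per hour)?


μ = 1/(service time) in consistent units.
1 hour = 60 min, so μ = 60/3.54 = 16.9492 per hour

Final: 16.9492 /hr


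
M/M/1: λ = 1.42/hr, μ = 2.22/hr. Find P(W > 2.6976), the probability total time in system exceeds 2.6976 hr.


W ~ Exponential(μ−λ) for M/M/1.
μ − λ = 2.22 − 1.42 = 0.8000
P(W > t) = e^{−(μ−λ)t} = e^{−2.1581} = 0.115547

Final: 0.115547


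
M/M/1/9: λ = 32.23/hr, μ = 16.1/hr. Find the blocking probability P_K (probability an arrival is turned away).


ρ = λ/μ = 32.23/16.1 = 2.0019
P_K = (1−ρ)ρ^K/(1−ρ^(K+1)) = (-1.0019·516.309202)/(1 − 1033.580471)
= -517.271269/-1032.580471 = 0.500950

Final: 0.500950


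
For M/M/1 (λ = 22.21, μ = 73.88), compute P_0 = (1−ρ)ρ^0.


ρ = 22.21/73.88 = 0.3006
P_n = (1−ρ)·ρ^n = (1 − 0.3006)·0.3006^0 = 0.6994·1.000000 = 0.699377

Final: 0.699377


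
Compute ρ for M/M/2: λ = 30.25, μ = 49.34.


ρ = λ/(cμ) = 30.25/(2·49.34) = 30.25/98.68 = 0.3065

Final: 0.3065


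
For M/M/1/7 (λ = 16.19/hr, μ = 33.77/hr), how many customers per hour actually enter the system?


ρ = 0.4794; P_K = (1−ρ)ρ^7/(1−ρ^8) = 0.003039
λ_eff = λ(1 − P_K) = 16.19·(1 − 0.003039) = 16.19·0.996961 = 16.1408 /hr

Final: 16.1408 /hr


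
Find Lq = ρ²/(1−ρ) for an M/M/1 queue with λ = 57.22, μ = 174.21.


ρ = 57.22/174.21 = 0.3285
Lq = ρ²/(1−ρ) = 0.1079/0.6715 = 0.1606

Final: 0.1606


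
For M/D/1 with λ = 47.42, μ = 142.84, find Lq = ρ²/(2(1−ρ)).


ρ = 47.42/142.84 = 0.3320
M/D/1: Lq = ρ²/(2(1−ρ)) = 0.1102/(2·0.6680) = 0.08249

Final: 0.08249


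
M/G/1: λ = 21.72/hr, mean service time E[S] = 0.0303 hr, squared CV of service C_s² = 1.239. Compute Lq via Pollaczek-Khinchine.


ρ = λ·E[S] = 21.72·0.0303 = 0.6581
Lq = ρ²(1+C_s²)/(2(1−ρ)) = 0.4331·(1+1.239)/(2·0.3419)
= 0.4331·2.2390/0.6838 = 1.41824

Final: 1.41824


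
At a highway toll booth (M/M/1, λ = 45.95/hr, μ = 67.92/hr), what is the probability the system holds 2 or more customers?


ρ = 45.95/67.92 = 0.6765
P(N ≥ n) = ρ^n = 0.6765^2 = 0.457694

Final: 0.457694


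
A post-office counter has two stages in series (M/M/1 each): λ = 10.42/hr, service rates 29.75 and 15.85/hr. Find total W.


Each node sees arrival rate λ = 10.42/hr (tandem ⇒ throughput preserved).
W₁ = 1/(μ₁−λ) = 1/(29.75−10.42) = 0.05173 hr
W₂ = 1/(μ₂−λ) = 1/(15.85−10.42) = 0.18416 hr
W_total = W₁ + W₂ = 0.05173 + 0.18416 = 0.23590 hr

Final: 0.23590 hr


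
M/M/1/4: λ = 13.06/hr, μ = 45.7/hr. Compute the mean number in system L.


ρ = 13.06/45.7 = 0.2858
L = ρ[1 − (K+1)ρ^K + Kρ^(K+1)] / [(1−ρ)(1−ρ^(K+1))]
Numerator: 0.2858·(1 − 5·0.006670 + 4·0.001906) = 0.278425
Denominator: (0.7142)·(0.998094) = 0.712862
L = 0.278425/0.712862 = 0.3906

Final: 0.3906


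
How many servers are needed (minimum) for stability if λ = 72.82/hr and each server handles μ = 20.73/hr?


Stability requires cμ > λ ⇔ c > λ/μ.
λ/μ = 72.82/20.73 = 3.5128
Minimum integer c = ⌊3.5128⌋ + 1 = 4
Check: 4·20.73 = 82.92 > 72.82, while 3·20.73 = 62.19 ≤ 72.82

Final: 4 servers


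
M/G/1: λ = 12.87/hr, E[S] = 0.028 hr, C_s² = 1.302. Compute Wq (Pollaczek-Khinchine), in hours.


ρ = λ·E[S] = 12.87·0.028 = 0.3604
E[S²] = E[S]²(1+C_s²) = 0.028²·(1+1.302) = 0.001805
Wq = λ·E[S²]/(2(1−ρ)) = 12.87·0.001805/(2·0.6396) = 0.01816 hr

Final: 0.01816 hr


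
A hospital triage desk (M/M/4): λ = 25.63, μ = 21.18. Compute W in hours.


a = 1.2101; ρ = 0.3025; P₀ = 0.297114
Lq = P₀·a^c·ρ/(c!(1−ρ)²) = 0.01651
Wq = Lq/λ = 0.01651/25.63 = 0.0006441 hr
W = Wq + 1/μ = 0.0006441 + 0.04721 = 0.04786 hr

Final: 0.04786 hr


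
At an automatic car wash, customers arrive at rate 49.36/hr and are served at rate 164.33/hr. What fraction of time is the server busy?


ρ = λ/μ = 49.36/164.33 = 0.3004

Final: 0.3004


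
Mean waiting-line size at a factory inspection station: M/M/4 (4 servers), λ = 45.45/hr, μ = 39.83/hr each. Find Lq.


a = λ/μ = 1.1411; ρ = a/4 = 0.2853
P₀ = 0.318610
Lq = P₀·a^c·ρ / (c!·(1−ρ)²) = 0.318610·1.69549·0.2853/(24·0.51083)
= 0.01257

Final: 0.01257


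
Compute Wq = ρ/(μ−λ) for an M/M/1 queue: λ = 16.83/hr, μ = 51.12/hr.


ρ = 16.83/51.12 = 0.3292
Wq = ρ/(μ−λ) = 0.3292/(51.12 − 16.83) = 0.3292/34.29 = 0.009601 hr

Final: 0.009601 hr


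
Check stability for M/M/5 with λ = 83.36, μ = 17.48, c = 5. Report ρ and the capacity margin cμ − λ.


Total capacity cμ = 5·17.48 = 87.40/hr
ρ = λ/(cμ) = 83.36/87.40 = 0.9538
Stable ⇔ ρ < 1: YES
Spare capacity = cμ − λ = 87.40 − 83.36 = 4.04/hr

Final: ρ = 0.9538; stable; margin = 4.04/hr


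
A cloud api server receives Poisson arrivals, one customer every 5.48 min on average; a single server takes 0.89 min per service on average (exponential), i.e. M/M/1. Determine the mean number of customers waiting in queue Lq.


λ = 60/5.48 = 10.9489 /hr
μ = 60/0.89 = 67.4157 /hr
ρ = λ/μ = 10.9489/67.4157 = 0.1624
Lq = ρ²/(1−ρ) = 0.02638/0.8376 = 0.03149

Final: 0.03149


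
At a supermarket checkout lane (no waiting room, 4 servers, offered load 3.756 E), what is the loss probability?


B(c,a) = (a^c/c!) / Σ_{k=0}^{c} a^k/k!
a^4/4! = 8.292607
Σ terms (k=0..4): 1.00000 + 3.75600 + 7.05377 + 8.83132 + 8.29261 = 28.933693
B = 8.292607/28.933693 = 0.286607

Final: 0.286607


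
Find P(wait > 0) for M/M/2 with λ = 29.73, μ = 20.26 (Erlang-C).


a = λ/μ = 1.4674; ρ = a/2 = 0.7337
P₀ = 0.153594 (from M/M/c formula)
C(c,a) = [a^c/(c!(1−ρ))]·P₀ = [2.15333/(2·0.2663)]·0.153594
= 4.04323·0.153594 = 0.621018

Final: 0.621018


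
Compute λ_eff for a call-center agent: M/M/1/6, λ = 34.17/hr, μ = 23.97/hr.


ρ = 1.4255; P_K = (1−ρ)ρ^6/(1−ρ^7) = 0.325736
λ_eff = λ(1 − P_K) = 34.17·(1 − 0.325736) = 34.17·0.674264 = 23.0396 /hr

Final: 23.0396 /hr


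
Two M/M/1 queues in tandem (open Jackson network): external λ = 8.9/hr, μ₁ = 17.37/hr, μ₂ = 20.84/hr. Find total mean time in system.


Each node sees arrival rate λ = 8.9/hr (tandem ⇒ throughput preserved).
W₁ = 1/(μ₁−λ) = 1/(17.37−8.9) = 0.11806 hr
W₂ = 1/(μ₂−λ) = 1/(20.84−8.9) = 0.08375 hr
W_total = W₁ + W₂ = 0.11806 + 0.08375 = 0.20182 hr

Final: 0.20182 hr


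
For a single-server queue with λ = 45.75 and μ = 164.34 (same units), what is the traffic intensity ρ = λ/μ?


ρ = λ/μ = 45.75/164.34 = 0.2784

Final: 0.2784


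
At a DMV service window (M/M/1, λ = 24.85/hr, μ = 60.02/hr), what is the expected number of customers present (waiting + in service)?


ρ = λ/μ = 24.85/60.02 = 0.4140
L = ρ/(1−ρ) = 0.4140/(1 − 0.4140) = 0.4140/0.5860 = 0.7066

Final: 0.7066


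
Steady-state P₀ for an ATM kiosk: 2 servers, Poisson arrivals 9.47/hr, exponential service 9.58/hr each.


a = λ/μ = 9.47/9.58 = 0.9885; ρ = a/c = 0.4943
Σ_{k=0}^{1} a^k/k! (terms k=0..1) = 1.00000 + 0.98852 = 1.98852
Tail: a^2/(2!(1−ρ)) = 0.97717/(2·0.5057) = 0.96607
P₀ = 1/(1.98852 + 0.96607) = 1/2.95459 = 0.338456

Final: 0.338456


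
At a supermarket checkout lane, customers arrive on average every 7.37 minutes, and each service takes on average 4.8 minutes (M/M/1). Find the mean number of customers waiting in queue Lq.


λ = 60/7.37 = 8.1411 /hr
μ = 60/4.8 = 12.5000 /hr
ρ = λ/μ = 8.1411/12.5000 = 0.6513
Lq = ρ²/(1−ρ) = 0.4242/0.3487 = 1.2164

Final: 1.2164


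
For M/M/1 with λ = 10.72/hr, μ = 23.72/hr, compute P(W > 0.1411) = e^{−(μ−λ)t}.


W ~ Exponential(μ−λ) for M/M/1.
μ − λ = 23.72 − 10.72 = 13.0000
P(W > t) = e^{−(μ−λ)t} = e^{−1.8343} = 0.159725

Final: 0.159725


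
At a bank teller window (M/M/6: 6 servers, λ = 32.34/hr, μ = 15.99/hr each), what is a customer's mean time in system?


a = 2.0225; ρ = 0.3371; P₀ = 0.132113
Lq = P₀·a^c·ρ/(c!(1−ρ)²) = 0.009634
Wq = Lq/λ = 0.009634/32.34 = 0.0002979 hr
W = Wq + 1/μ = 0.0002979 + 0.06254 = 0.06284 hr

Final: 0.06284 hr


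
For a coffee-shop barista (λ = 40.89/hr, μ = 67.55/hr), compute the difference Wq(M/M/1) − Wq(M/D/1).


ρ = 40.89/67.55 = 0.6053
Wq(M/M/1) = ρ/(μ−λ) = 0.6053/26.66 = 0.02271 hr
Wq(M/D/1) = ρ/(2(μ−λ)) = 0.01135 hr
Savings = 0.02271 − 0.01135 = 0.01135 hr

Final: 0.01135 hr


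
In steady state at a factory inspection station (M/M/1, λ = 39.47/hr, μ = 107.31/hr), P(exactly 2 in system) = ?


ρ = 39.47/107.31 = 0.3678
P_n = (1−ρ)·ρ^n = (1 − 0.3678)·0.3678^2 = 0.6322·0.135286 = 0.085526

Final: 0.085526


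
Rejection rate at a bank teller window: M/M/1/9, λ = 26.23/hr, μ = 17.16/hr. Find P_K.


ρ = λ/μ = 26.23/17.16 = 1.5286
P_K = (1−ρ)ρ^K/(1−ρ^(K+1)) = (-0.5286·45.554267)/(1 − 69.632193)
= -24.077926/-68.632193 = 0.350826

Final: 0.350826


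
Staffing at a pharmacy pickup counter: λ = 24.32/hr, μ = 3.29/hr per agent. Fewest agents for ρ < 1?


Stability requires cμ > λ ⇔ c > λ/μ.
λ/μ = 24.32/3.29 = 7.3921
Minimum integer c = ⌊7.3921⌋ + 1 = 8
Check: 8·3.29 = 26.32 > 24.32, while 7·3.29 = 23.03 ≤ 24.32

Final: 8 servers


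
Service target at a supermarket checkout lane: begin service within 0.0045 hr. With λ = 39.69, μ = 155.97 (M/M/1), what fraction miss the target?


ρ = 39.69/155.97 = 0.2545
P(Wq > t) = ρ·e^{−(μ−λ)t} = 0.2545·e^{−0.5233}
= 0.2545·0.592586 = 0.150796

Final: 0.150796


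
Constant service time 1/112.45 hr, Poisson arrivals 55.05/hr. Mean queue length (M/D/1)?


ρ = 55.05/112.45 = 0.4896
M/D/1: Lq = ρ²/(2(1−ρ)) = 0.2397/(2·0.5104) = 0.23475

Final: 0.23475


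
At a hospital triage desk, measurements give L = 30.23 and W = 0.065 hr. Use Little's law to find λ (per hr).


λ = L/W = 30.23/0.065 = 465.0769 /hr

Final: 465.0769 /hr


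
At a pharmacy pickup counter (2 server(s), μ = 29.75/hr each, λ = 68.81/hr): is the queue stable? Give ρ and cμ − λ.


Total capacity cμ = 2·29.75 = 59.50/hr
ρ = λ/(cμ) = 68.81/59.50 = 1.1565
Stable ⇔ ρ < 1: NO
Spare capacity = cμ − λ = 59.50 − 68.81 = -9.31/hr

Final: ρ = 1.1565; unstable; margin = -9.31/hr


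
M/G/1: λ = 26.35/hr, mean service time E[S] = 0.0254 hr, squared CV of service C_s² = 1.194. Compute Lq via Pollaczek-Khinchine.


ρ = λ·E[S] = 26.35·0.0254 = 0.6693
Lq = ρ²(1+C_s²)/(2(1−ρ)) = 0.4479·(1+1.194)/(2·0.3307)
= 0.4479·2.1940/0.6614 = 1.48589

Final: 1.48589


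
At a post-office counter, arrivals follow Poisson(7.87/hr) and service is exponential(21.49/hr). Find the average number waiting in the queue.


ρ = 7.87/21.49 = 0.3662
Lq = ρ²/(1−ρ) = 0.1341/0.6338 = 0.2116

Final: 0.2116


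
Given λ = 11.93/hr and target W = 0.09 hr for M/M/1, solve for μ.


W = 1/(μ−λ) ⇒ μ − λ = 1/W = 1/0.09 = 11.1111
μ = λ + 1/W = 11.93 + 11.1111 = 23.0411 per hr

Final: 23.0411 /hr


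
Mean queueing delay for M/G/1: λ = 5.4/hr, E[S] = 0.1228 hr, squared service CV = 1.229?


ρ = λ·E[S] = 5.4·0.1228 = 0.6631
E[S²] = E[S]²(1+C_s²) = 0.1228²·(1+1.229) = 0.033613
Wq = λ·E[S²]/(2(1−ρ)) = 5.4·0.033613/(2·0.3369) = 0.26940 hr

Final: 0.26940 hr


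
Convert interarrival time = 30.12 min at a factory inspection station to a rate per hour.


λ = 1/(interarrival time) in consistent units.
1 hour = 60 min, so λ = 60/30.12 = 1.9920 per hour

Final: 1.9920 /hr


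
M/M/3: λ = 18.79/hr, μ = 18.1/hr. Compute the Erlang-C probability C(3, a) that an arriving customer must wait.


a = λ/μ = 1.0381; ρ = a/3 = 0.3460
P₀ = 0.349394 (from M/M/c formula)
C(c,a) = [a^c/(c!(1−ρ))]·P₀ = [1.11878/(6·0.6540)]·0.349394
= 0.28513·0.349394 = 0.099623

Final: 0.099623


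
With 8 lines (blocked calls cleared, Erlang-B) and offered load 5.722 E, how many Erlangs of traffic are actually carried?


B(8,5.722) = 0.106668 (Erlang-B)
Carried load = a(1 − B) = 5.722·(1 − 0.106668) = 5.722·0.893332 = 5.1116 E

Final: 5.1116 Erlangs


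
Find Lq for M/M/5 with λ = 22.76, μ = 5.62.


a = λ/μ = 4.0498; ρ = a/5 = 0.8100
P₀ = 0.012005
Lq = P₀·a^c·ρ / (c!·(1−ρ)²) = 0.012005·1089.38079·0.8100/(120·0.03611)
= 2.44428

Final: 2.44428


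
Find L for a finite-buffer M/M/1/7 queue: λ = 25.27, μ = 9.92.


ρ = 25.27/9.92 = 2.5474
L = ρ[1 − (K+1)ρ^K + Kρ^(K+1)] / [(1−ρ)(1−ρ^(K+1))]
Numerator: 2.5474·(1 − 8·696.073321 + 7·1773.162582) = 17435.667001
Denominator: (-1.5474)·(-1772.162582) = 2742.207222
L = 17435.667001/2742.207222 = 6.3583

Final: 6.3583


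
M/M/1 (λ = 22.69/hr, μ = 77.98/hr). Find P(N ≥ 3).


ρ = 22.69/77.98 = 0.2910
P(N ≥ n) = ρ^n = 0.2910^3 = 0.024635

Final: 0.024635


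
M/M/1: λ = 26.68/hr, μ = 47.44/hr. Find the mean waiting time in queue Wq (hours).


ρ = 26.68/47.44 = 0.5624
Wq = ρ/(μ−λ) = 0.5624/(47.44 − 26.68) = 0.5624/20.76 = 0.02709 hr

Final: 0.02709 hr


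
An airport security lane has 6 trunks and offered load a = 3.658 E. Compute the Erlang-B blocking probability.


B(c,a) = (a^c/c!) / Σ_{k=0}^{c} a^k/k!
a^6/6! = 3.327589
Σ terms (k=0..6): 1.00000 + 3.65800 + 6.69048 + 8.15793 + 7.46042 + 5.45805 + 3.32759 = 35.752471
B = 3.327589/35.752471 = 0.093073

Final: 0.093073


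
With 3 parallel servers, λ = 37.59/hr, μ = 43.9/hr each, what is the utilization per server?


ρ = λ/(cμ) = 37.59/(3·43.9) = 37.59/131.70 = 0.2854

Final: 0.2854


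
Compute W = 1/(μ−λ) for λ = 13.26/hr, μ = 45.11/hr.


W = 1/(μ−λ) = 1/(45.11 − 13.26) = 1/31.85 = 0.03140 hr

Final: 0.03140 hr


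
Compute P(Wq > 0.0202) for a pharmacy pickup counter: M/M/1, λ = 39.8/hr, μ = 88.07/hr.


ρ = 39.8/88.07 = 0.4519
P(Wq > t) = ρ·e^{−(μ−λ)t} = 0.4519·e^{−0.9751}
= 0.4519·0.377172 = 0.170449

Final: 0.170449


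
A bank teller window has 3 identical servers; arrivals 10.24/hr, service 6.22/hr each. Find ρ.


ρ = λ/(cμ) = 10.24/(3·6.22) = 10.24/18.66 = 0.5488

Final: 0.5488


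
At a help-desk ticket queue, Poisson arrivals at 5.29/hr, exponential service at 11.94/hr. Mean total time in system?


W = 1/(μ−λ) = 1/(11.94 − 5.29) = 1/6.65 = 0.1504 hr

Final: 0.1504 hr


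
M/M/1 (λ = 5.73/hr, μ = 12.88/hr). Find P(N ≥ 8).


ρ = 5.73/12.88 = 0.4449
P(N ≥ n) = ρ^n = 0.4449^8 = 0.001534

Final: 0.001534


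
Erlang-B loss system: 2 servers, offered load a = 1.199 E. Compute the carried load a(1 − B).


B(2,1.199) = 0.246350 (Erlang-B)
Carried load = a(1 − B) = 1.199·(1 − 0.246350) = 1.199·0.753650 = 0.9036 E

Final: 0.9036 Erlangs


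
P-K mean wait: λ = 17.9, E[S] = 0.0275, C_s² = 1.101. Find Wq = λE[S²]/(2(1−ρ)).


ρ = λ·E[S] = 17.9·0.0275 = 0.4922
E[S²] = E[S]²(1+C_s²) = 0.0275²·(1+1.101) = 0.001589
Wq = λ·E[S²]/(2(1−ρ)) = 17.9·0.001589/(2·0.5078) = 0.02801 hr

Final: 0.02801 hr


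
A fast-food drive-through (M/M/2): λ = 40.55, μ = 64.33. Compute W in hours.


a = 0.6303; ρ = 0.3152; P₀ = 0.520714
Lq = P₀·a^c·ρ/(c!(1−ρ)²) = 0.06952
Wq = Lq/λ = 0.06952/40.55 = 0.001714 hr
W = Wq + 1/μ = 0.001714 + 0.01554 = 0.01726 hr

Final: 0.01726 hr


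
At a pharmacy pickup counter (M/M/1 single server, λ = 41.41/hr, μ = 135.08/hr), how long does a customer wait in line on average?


ρ = 41.41/135.08 = 0.3066
Wq = ρ/(μ−λ) = 0.3066/(135.08 − 41.41) = 0.3066/93.67 = 0.003273 hr

Final: 0.003273 hr


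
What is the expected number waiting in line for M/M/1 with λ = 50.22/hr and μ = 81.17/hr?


ρ = 50.22/81.17 = 0.6187
Lq = ρ²/(1−ρ) = 0.3828/0.3813 = 1.0039

Final: 1.0039


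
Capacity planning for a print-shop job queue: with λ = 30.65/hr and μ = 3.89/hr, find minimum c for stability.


Stability requires cμ > λ ⇔ c > λ/μ.
λ/μ = 30.65/3.89 = 7.8792
Minimum integer c = ⌊7.8792⌋ + 1 = 8
Check: 8·3.89 = 31.12 > 30.65, while 7·3.89 = 27.23 ≤ 30.65

Final: 8 servers


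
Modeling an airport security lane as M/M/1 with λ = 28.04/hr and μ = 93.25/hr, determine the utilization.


ρ = λ/μ = 28.04/93.25 = 0.3007

Final: 0.3007


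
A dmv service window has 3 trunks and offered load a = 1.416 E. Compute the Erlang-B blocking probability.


B(c,a) = (a^c/c!) / Σ_{k=0}^{c} a^k/k!
a^3/3! = 0.473193
Σ terms (k=0..3): 1.00000 + 1.41600 + 1.00253 + 0.47319 = 3.891721
B = 0.473193/3.891721 = 0.121590

Final: 0.121590


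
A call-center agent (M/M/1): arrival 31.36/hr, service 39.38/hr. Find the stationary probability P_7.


ρ = 31.36/39.38 = 0.7963
P_n = (1−ρ)·ρ^n = (1 − 0.7963)·0.7963^7 = 0.2037·0.203096 = 0.041362

Final: 0.041362


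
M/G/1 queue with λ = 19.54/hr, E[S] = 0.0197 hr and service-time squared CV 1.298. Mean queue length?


ρ = λ·E[S] = 19.54·0.0197 = 0.3849
Lq = ρ²(1+C_s²)/(2(1−ρ)) = 0.1482·(1+1.298)/(2·0.6151)
= 0.1482·2.2980/1.2301 = 0.27681

Final: 0.27681


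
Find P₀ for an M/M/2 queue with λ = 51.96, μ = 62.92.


a = λ/μ = 51.96/62.92 = 0.8258; ρ = a/c = 0.4129
Σ_{k=0}^{1} a^k/k! (terms k=0..1) = 1.00000 + 0.82581 = 1.82581
Tail: a^2/(2!(1−ρ)) = 0.68196/(2·0.5871) = 0.58079
P₀ = 1/(1.82581 + 0.58079) = 1/2.40661 = 0.415523

Final: 0.415523


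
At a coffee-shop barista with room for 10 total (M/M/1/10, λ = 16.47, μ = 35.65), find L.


ρ = 16.47/35.65 = 0.4620
L = ρ[1 − (K+1)ρ^K + Kρ^(K+1)] / [(1−ρ)(1−ρ^(K+1))]
Numerator: 0.4620·(1 − 11·0.0004429 + 10·0.0002046) = 0.460686
Denominator: (0.5380)·(0.999795) = 0.537898
L = 0.460686/0.537898 = 0.8565

Final: 0.8565


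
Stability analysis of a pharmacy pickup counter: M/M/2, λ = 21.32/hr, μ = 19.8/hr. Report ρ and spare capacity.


Total capacity cμ = 2·19.8 = 39.60/hr
ρ = λ/(cμ) = 21.32/39.60 = 0.5384
Stable ⇔ ρ < 1: YES
Spare capacity = cμ − λ = 39.60 − 21.32 = 18.28/hr

Final: ρ = 0.5384; stable; margin = 18.28/hr


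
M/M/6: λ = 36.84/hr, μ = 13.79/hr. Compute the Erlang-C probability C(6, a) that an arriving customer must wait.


a = λ/μ = 2.6715; ρ = a/6 = 0.4453
P₀ = 0.068568 (from M/M/c formula)
C(c,a) = [a^c/(c!(1−ρ))]·P₀ = [363.52320/(720·0.5547)]·0.068568
= 0.91013·0.068568 = 0.062406

Final: 0.062406


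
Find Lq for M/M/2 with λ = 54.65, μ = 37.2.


a = λ/μ = 1.4691; ρ = a/2 = 0.7345
P₀ = 0.153041
Lq = P₀·a^c·ρ / (c!·(1−ρ)²) = 0.153041·2.15821·0.7345/(2·0.07047)
= 1.72148

Final: 1.72148


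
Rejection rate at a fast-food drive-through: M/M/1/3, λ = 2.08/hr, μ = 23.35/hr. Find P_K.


ρ = λ/μ = 2.08/23.35 = 0.08908
P_K = (1−ρ)ρ^K/(1−ρ^(K+1)) = (0.9109·0.0007069)/(1 − 0.00006297)
= 0.0006439/0.999937 = 0.0006439

Final: 0.0006439


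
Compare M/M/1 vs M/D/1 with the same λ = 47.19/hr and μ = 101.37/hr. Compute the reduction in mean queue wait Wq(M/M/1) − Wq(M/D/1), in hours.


ρ = 47.19/101.37 = 0.4655
Wq(M/M/1) = ρ/(μ−λ) = 0.4655/54.18 = 0.008592 hr
Wq(M/D/1) = ρ/(2(μ−λ)) = 0.004296 hr
Savings = 0.008592 − 0.004296 = 0.004296 hr

Final: 0.004296 hr


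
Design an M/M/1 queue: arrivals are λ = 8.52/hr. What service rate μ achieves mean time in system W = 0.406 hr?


W = 1/(μ−λ) ⇒ μ − λ = 1/W = 1/0.406 = 2.4631
μ = λ + 1/W = 8.52 + 2.4631 = 10.9831 per hr

Final: 10.9831 /hr


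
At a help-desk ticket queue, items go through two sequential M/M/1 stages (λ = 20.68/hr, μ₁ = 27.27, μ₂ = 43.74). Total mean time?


Each node sees arrival rate λ = 20.68/hr (tandem ⇒ throughput preserved).
W₁ = 1/(μ₁−λ) = 1/(27.27−20.68) = 0.15175 hr
W₂ = 1/(μ₂−λ) = 1/(43.74−20.68) = 0.04337 hr
W_total = W₁ + W₂ = 0.15175 + 0.04337 = 0.19511 hr

Final: 0.19511 hr


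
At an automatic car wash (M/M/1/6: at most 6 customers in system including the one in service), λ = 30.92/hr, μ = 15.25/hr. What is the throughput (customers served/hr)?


ρ = 2.0275; P_K = (1−ρ)ρ^6/(1−ρ^7) = 0.510415
λ_eff = λ(1 − P_K) = 30.92·(1 − 0.510415) = 30.92·0.489585 = 15.1380 /hr

Final: 15.1380 /hr


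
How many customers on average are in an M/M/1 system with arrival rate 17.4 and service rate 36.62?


ρ = λ/μ = 17.4/36.62 = 0.4752
L = ρ/(1−ρ) = 0.4752/(1 − 0.4752) = 0.4752/0.5248 = 0.9053

Final: 0.9053


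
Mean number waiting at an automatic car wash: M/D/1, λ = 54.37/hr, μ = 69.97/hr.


ρ = 54.37/69.97 = 0.7770
M/D/1: Lq = ρ²/(2(1−ρ)) = 0.6038/(2·0.2230) = 1.35410

Final: 1.35410


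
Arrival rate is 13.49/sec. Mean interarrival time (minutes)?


Mean interarrival time = 1/λ = 1/13.49 second = 0.07413 second
In minutes: 0.07413 × 0.0166667 = 0.001235 min

Final: 0.001235 min


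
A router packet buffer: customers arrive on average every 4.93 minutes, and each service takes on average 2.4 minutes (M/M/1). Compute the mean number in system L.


λ = 60/4.93 = 12.1704 /hr
μ = 60/2.4 = 25.0000 /hr
ρ = λ/μ = 12.1704/25.0000 = 0.4868
L = ρ/(1−ρ) = 0.4868/0.5132 = 0.9486

Final: 0.9486


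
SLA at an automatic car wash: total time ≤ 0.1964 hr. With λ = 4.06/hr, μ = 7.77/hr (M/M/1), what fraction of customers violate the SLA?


W ~ Exponential(μ−λ) for M/M/1.
μ − λ = 7.77 − 4.06 = 3.7100
P(W > t) = e^{−(μ−λ)t} = e^{−0.7286} = 0.482563

Final: 0.482563


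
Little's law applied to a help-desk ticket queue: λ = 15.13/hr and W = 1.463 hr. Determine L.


L = λW = 15.13·1.463 = 22.1352

Final: 22.1352


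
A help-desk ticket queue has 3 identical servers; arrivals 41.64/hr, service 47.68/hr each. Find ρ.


ρ = λ/(cμ) = 41.64/(3·47.68) = 41.64/143.04 = 0.2911

Final: 0.2911


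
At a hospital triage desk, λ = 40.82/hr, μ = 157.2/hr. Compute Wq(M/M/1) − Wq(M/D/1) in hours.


ρ = 40.82/157.2 = 0.2597
Wq(M/M/1) = ρ/(μ−λ) = 0.2597/116.38 = 0.002231 hr
Wq(M/D/1) = ρ/(2(μ−λ)) = 0.001116 hr
Savings = 0.002231 − 0.001116 = 0.001116 hr

Final: 0.001116 hr


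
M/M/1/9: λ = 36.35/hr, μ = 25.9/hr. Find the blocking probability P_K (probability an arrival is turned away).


ρ = λ/μ = 36.35/25.9 = 1.4035
P_K = (1−ρ)ρ^K/(1−ρ^(K+1)) = (-0.4035·21.127196)/(1 − 29.651489)
= -8.524293/-28.651489 = 0.297517

Final: 0.297517


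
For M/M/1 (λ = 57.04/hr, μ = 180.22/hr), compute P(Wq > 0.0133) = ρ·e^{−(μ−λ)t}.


ρ = 57.04/180.22 = 0.3165
P(Wq > t) = ρ·e^{−(μ−λ)t} = 0.3165·e^{−1.6383}
= 0.3165·0.194311 = 0.061500

Final: 0.061500


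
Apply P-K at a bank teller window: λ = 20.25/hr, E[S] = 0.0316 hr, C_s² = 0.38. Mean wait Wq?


ρ = λ·E[S] = 20.25·0.0316 = 0.6399
E[S²] = E[S]²(1+C_s²) = 0.0316²·(1+0.38) = 0.001378
Wq = λ·E[S²]/(2(1−ρ)) = 20.25·0.001378/(2·0.3601) = 0.03875 hr

Final: 0.03875 hr


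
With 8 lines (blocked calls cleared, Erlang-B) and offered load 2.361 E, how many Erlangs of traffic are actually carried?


B(8,2.361) = 0.002261 (Erlang-B)
Carried load = a(1 − B) = 2.361·(1 − 0.002261) = 2.361·0.997739 = 2.3557 E

Final: 2.3557 Erlangs


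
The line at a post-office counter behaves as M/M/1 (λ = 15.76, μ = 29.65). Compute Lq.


ρ = 15.76/29.65 = 0.5315
Lq = ρ²/(1−ρ) = 0.2825/0.4685 = 0.6031

Final: 0.6031


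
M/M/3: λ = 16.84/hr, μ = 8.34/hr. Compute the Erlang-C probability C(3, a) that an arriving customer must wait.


a = λ/μ = 2.0192; ρ = a/3 = 0.6731
P₀ = 0.108056 (from M/M/c formula)
C(c,a) = [a^c/(c!(1−ρ))]·P₀ = [8.23243/(6·0.3269)]·0.108056
= 4.19673·0.108056 = 0.453481

Final: 0.453481


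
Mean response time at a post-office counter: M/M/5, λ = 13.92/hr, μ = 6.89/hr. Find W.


a = 2.0203; ρ = 0.4041; P₀ = 0.131572
Lq = P₀·a^c·ρ/(c!(1−ρ)²) = 0.04199
Wq = Lq/λ = 0.04199/13.92 = 0.003016 hr
W = Wq + 1/μ = 0.003016 + 0.14514 = 0.14815 hr

Final: 0.14815 hr


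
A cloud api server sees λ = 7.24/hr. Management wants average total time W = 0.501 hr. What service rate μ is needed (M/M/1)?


W = 1/(μ−λ) ⇒ μ − λ = 1/W = 1/0.501 = 1.9960
μ = λ + 1/W = 7.24 + 1.9960 = 9.2360 per hr

Final: 9.2360 /hr


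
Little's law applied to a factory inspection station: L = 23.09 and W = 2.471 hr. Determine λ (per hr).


λ = L/W = 23.09/2.471 = 9.3444 /hr

Final: 9.3444 /hr


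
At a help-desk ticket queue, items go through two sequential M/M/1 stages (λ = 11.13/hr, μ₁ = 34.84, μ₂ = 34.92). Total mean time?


Each node sees arrival rate λ = 11.13/hr (tandem ⇒ throughput preserved).
W₁ = 1/(μ₁−λ) = 1/(34.84−11.13) = 0.04218 hr
W₂ = 1/(μ₂−λ) = 1/(34.92−11.13) = 0.04203 hr
W_total = W₁ + W₂ = 0.04218 + 0.04203 = 0.08421 hr

Final: 0.08421 hr


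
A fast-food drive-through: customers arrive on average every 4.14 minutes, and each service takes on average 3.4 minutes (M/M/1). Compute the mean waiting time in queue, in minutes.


λ = 60/4.14 = 14.4928 /hr
μ = 60/3.4 = 17.6471 /hr
ρ = λ/μ = 14.4928/17.6471 = 0.8213
Wq = ρ/(μ−λ) = 0.8213/(17.6471−14.4928) = 0.26036 hr
In minutes: 0.26036·60 = 15.622 min

Final: 15.622 min


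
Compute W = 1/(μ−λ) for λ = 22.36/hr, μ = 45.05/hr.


W = 1/(μ−λ) = 1/(45.05 − 22.36) = 1/22.69 = 0.04407 hr

Final: 0.04407 hr


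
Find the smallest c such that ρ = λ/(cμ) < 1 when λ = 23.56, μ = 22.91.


Stability requires cμ > λ ⇔ c > λ/μ.
λ/μ = 23.56/22.91 = 1.0284
Minimum integer c = ⌊1.0284⌋ + 1 = 2
Check: 2·22.91 = 45.82 > 23.56, while 1·22.91 = 22.91 ≤ 23.56

Final: 2 servers


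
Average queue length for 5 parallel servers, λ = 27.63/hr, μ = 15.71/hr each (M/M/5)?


a = λ/μ = 1.7588; ρ = a/5 = 0.3518
P₀ = 0.171614
Lq = P₀·a^c·ρ / (c!·(1−ρ)²) = 0.171614·16.82765·0.3518/(120·0.42023)
= 0.02014

Final: 0.02014
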